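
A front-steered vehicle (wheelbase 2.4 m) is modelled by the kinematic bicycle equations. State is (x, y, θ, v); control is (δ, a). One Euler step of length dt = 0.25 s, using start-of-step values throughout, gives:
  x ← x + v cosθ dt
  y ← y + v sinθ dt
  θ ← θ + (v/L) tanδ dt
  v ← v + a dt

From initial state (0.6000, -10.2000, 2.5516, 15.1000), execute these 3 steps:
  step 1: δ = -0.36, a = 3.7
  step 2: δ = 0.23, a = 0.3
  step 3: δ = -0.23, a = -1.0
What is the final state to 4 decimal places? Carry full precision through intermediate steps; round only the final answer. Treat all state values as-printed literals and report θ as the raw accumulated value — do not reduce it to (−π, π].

(-6.8849, -1.5299, 1.9577, 15.8500)

after step 1 (δ=-0.36, a=3.7): (-2.536816, -8.099760, 1.959550, 16.025000)
after step 2 (δ=0.23, a=0.3): (-4.055326, -4.392447, 2.350398, 16.100000)
after step 3 (δ=-0.23, a=-1.0): (-6.884887, -1.529894, 1.957720, 15.850000)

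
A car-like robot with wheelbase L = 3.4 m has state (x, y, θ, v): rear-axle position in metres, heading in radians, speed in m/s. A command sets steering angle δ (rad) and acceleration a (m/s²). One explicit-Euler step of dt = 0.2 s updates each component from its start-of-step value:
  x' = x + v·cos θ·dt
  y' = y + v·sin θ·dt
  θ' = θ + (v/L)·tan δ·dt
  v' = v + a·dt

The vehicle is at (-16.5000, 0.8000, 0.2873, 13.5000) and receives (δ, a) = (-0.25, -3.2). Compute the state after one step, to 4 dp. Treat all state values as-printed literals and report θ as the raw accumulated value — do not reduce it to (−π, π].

x' = -16.5000 + 13.5000·cos(0.2873)·0.2 = -13.9107
y' = 0.8000 + 13.5000·sin(0.2873)·0.2 = 1.5651
θ' = 0.2873 + (13.5000/3.4)·tan(-0.25)·0.2 = 0.0845
v' = 13.5000 − 3.2000·0.2 = 12.8600

(-13.9107, 1.5651, 0.0845, 12.8600)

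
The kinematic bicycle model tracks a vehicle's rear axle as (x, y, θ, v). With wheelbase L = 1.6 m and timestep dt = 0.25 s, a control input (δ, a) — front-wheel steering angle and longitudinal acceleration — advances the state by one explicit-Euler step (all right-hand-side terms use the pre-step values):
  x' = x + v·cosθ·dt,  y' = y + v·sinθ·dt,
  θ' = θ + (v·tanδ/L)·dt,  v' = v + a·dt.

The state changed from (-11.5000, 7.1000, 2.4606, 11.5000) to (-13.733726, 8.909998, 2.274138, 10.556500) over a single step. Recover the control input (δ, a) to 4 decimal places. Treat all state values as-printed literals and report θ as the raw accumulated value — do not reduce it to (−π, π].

δ = -0.1034, a = -3.7740

a = (v'−v)/dt = (-0.943500)/0.25 = -3.7740
Δθ = θ'−θ = -0.186462;  (v·dt/L) = 11.5000·0.25/1.6 = 1.796875
tan δ = Δθ·L/(v·dt) = -0.103770  →  δ = -0.1034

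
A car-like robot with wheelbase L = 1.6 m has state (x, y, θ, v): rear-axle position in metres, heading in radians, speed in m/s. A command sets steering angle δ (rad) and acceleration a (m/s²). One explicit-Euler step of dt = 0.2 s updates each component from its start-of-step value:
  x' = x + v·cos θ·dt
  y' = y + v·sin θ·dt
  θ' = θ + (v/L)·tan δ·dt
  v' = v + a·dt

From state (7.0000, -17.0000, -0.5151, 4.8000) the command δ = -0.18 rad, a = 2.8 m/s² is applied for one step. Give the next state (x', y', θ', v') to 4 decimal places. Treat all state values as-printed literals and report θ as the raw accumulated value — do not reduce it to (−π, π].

x' = 7.0000 + 4.8000·cos(-0.5151)·0.2 = 7.8354
y' = -17.0000 + 4.8000·sin(-0.5151)·0.2 = -17.4729
θ' = -0.5151 + (4.8000/1.6)·tan(-0.18)·0.2 = -0.6243
v' = 4.8000 + 2.8000·0.2 = 5.3600

(7.8354, -17.4729, -0.6243, 5.3600)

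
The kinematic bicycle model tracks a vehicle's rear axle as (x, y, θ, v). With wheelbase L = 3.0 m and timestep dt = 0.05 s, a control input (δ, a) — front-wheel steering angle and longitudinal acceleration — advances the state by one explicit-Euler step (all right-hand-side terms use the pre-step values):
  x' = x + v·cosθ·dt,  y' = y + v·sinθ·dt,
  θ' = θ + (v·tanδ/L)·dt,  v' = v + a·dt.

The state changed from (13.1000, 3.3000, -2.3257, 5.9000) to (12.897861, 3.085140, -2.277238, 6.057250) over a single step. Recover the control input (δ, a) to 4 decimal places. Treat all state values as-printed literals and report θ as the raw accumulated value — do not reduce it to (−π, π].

a = (v'−v)/dt = (0.157250)/0.05 = 3.1450
Δθ = θ'−θ = 0.048462;  (v·dt/L) = 5.9000·0.05/3.0 = 0.098333
tan δ = Δθ·L/(v·dt) = 0.492834  →  δ = 0.4579

δ = 0.4579, a = 3.1450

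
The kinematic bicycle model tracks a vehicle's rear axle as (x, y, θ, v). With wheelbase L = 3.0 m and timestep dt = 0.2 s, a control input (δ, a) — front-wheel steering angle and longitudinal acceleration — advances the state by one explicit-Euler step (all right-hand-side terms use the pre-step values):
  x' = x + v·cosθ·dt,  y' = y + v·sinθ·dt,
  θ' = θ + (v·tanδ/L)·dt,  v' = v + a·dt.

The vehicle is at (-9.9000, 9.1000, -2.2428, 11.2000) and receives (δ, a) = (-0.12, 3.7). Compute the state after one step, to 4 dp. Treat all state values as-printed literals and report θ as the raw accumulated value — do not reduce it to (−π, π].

x' = -9.9000 + 11.2000·cos(-2.2428)·0.2 = -11.2945
y' = 9.1000 + 11.2000·sin(-2.2428)·0.2 = 7.3470
θ' = -2.2428 + (11.2000/3.0)·tan(-0.12)·0.2 = -2.3328
v' = 11.2000 + 3.7000·0.2 = 11.9400

(-11.2945, 7.3470, -2.3328, 11.9400)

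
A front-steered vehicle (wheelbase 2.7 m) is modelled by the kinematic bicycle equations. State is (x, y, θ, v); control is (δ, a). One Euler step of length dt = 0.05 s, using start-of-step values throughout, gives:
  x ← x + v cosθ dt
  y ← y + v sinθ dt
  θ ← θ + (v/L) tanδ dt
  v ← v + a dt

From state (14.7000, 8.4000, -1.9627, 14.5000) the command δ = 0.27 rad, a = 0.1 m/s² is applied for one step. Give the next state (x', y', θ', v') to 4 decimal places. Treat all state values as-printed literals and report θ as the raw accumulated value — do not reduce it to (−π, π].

(14.4231, 7.7300, -1.8884, 14.5050)

x' = 14.7000 + 14.5000·cos(-1.9627)·0.05 = 14.4231
y' = 8.4000 + 14.5000·sin(-1.9627)·0.05 = 7.7300
θ' = -1.9627 + (14.5000/2.7)·tan(0.27)·0.05 = -1.8884
v' = 14.5000 + 0.1000·0.05 = 14.5050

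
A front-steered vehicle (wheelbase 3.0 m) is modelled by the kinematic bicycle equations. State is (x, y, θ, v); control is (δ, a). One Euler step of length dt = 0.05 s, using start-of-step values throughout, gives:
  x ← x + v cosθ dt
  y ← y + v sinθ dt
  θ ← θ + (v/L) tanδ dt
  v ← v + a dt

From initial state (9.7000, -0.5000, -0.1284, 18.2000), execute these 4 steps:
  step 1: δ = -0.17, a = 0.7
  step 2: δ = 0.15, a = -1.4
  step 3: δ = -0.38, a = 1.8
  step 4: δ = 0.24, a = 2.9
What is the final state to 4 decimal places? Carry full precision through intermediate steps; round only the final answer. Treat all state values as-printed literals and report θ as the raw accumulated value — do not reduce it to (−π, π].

after step 1 (δ=-0.17, a=0.7): (10.602509, -0.616523, -0.180469, 18.235000)
after step 2 (δ=0.15, a=-1.4): (11.499452, -0.780174, -0.134537, 18.165000)
after step 3 (δ=-0.38, a=1.8): (12.399494, -0.901999, -0.255459, 18.255000)
after step 4 (δ=0.24, a=2.9): (13.282623, -1.132641, -0.181004, 18.400000)

(13.2826, -1.1326, -0.1810, 18.4000)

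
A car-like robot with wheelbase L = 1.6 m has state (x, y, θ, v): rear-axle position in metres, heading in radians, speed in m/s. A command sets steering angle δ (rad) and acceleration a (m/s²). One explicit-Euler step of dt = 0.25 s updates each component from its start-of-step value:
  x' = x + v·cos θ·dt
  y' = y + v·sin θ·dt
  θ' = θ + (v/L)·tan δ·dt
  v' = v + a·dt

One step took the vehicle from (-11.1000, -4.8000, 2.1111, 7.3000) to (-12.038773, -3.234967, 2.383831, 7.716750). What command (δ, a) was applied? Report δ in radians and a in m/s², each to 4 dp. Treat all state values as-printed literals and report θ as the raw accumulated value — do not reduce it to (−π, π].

δ = 0.2347, a = 1.6670

a = (v'−v)/dt = (0.416750)/0.25 = 1.6670
Δθ = θ'−θ = 0.272731;  (v·dt/L) = 7.3000·0.25/1.6 = 1.140625
tan δ = Δθ·L/(v·dt) = 0.239107  →  δ = 0.2347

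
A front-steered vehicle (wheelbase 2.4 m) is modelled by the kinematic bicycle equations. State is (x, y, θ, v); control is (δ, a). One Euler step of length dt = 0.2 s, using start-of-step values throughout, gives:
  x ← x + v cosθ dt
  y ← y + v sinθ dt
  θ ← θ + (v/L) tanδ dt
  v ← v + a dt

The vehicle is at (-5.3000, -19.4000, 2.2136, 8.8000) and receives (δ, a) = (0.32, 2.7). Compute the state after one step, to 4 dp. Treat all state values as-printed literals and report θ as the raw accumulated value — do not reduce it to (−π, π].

(-6.3550, -17.9913, 2.4566, 9.3400)

x' = -5.3000 + 8.8000·cos(2.2136)·0.2 = -6.3550
y' = -19.4000 + 8.8000·sin(2.2136)·0.2 = -17.9913
θ' = 2.2136 + (8.8000/2.4)·tan(0.32)·0.2 = 2.4566
v' = 8.8000 + 2.7000·0.2 = 9.3400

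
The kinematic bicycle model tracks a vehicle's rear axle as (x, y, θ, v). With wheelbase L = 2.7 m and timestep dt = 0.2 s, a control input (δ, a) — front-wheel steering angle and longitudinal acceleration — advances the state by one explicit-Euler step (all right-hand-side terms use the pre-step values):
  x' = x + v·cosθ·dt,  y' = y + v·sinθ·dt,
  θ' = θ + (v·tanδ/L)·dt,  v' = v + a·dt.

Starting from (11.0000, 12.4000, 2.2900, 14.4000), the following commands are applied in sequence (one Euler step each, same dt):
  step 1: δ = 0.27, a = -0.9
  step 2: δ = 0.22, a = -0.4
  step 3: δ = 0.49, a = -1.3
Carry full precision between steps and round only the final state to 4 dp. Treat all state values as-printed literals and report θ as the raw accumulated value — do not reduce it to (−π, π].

after step 1 (δ=0.27, a=-0.9): (9.102697, 14.566712, 2.585209, 14.220000)
after step 2 (δ=0.22, a=-0.4): (6.687656, 16.068683, 2.820754, 14.140000)
after step 3 (δ=0.49, a=-1.3): (4.003965, 16.960527, 3.379429, 13.880000)

(4.0040, 16.9605, 3.3794, 13.8800)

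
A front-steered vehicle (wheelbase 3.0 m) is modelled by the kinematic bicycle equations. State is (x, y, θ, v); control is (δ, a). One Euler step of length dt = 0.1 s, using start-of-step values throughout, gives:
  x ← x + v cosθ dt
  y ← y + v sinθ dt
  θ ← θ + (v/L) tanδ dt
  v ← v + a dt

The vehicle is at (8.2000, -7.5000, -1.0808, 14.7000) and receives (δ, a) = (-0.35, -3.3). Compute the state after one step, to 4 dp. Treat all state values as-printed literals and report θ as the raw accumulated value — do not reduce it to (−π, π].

(8.8918, -8.7970, -1.2597, 14.3700)

x' = 8.2000 + 14.7000·cos(-1.0808)·0.1 = 8.8918
y' = -7.5000 + 14.7000·sin(-1.0808)·0.1 = -8.7970
θ' = -1.0808 + (14.7000/3.0)·tan(-0.35)·0.1 = -1.2597
v' = 14.7000 − 3.3000·0.1 = 14.3700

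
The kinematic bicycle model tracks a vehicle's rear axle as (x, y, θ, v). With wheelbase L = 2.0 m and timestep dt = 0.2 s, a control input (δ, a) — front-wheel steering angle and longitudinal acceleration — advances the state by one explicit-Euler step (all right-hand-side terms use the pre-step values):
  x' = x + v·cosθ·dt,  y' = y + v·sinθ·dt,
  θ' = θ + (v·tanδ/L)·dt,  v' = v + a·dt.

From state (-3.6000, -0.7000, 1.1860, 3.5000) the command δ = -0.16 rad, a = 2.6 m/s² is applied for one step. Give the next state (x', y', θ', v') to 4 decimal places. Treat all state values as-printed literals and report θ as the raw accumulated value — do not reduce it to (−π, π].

(-3.3372, -0.0512, 1.1295, 4.0200)

x' = -3.6000 + 3.5000·cos(1.1860)·0.2 = -3.3372
y' = -0.7000 + 3.5000·sin(1.1860)·0.2 = -0.0512
θ' = 1.1860 + (3.5000/2.0)·tan(-0.16)·0.2 = 1.1295
v' = 3.5000 + 2.6000·0.2 = 4.0200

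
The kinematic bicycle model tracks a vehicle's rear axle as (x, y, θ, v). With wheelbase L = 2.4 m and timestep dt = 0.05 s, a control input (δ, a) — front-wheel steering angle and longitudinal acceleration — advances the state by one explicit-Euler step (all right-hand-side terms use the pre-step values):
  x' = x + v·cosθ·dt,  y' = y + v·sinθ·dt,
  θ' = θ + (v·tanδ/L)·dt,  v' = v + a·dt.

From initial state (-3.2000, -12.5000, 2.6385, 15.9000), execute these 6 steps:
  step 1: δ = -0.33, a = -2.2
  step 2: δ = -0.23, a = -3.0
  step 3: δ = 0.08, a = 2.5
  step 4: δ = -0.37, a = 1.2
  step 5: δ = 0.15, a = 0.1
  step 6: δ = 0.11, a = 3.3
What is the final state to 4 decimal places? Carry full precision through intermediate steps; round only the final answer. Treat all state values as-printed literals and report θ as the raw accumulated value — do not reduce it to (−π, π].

after step 1 (δ=-0.33, a=-2.2): (-3.896496, -12.116701, 2.525039, 15.790000)
after step 2 (δ=-0.23, a=-3.0): (-4.540630, -11.660191, 2.448015, 15.640000)
after step 3 (δ=0.08, a=2.5): (-5.141960, -11.160264, 2.474138, 15.765000)
after step 4 (δ=-0.37, a=1.2): (-5.761051, -10.672346, 2.346749, 15.825000)
after step 5 (δ=0.15, a=0.1): (-6.315240, -10.107588, 2.396576, 15.830000)
after step 6 (δ=0.11, a=3.3): (-6.897053, -9.570964, 2.433000, 15.995000)

(-6.8971, -9.5710, 2.4330, 15.9950)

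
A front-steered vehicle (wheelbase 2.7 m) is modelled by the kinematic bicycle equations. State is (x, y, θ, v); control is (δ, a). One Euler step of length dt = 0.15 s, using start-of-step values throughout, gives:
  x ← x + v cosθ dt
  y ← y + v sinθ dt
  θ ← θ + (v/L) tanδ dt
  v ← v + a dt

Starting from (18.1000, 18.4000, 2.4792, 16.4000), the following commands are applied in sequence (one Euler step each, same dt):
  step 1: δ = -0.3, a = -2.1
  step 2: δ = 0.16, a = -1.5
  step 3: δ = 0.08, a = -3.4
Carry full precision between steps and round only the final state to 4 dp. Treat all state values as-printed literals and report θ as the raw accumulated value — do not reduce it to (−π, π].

after step 1 (δ=-0.3, a=-2.1): (16.160233, 19.912913, 2.197360, 16.085000)
after step 2 (δ=0.16, a=-1.5): (14.745482, 21.867354, 2.341571, 15.860000)
after step 3 (δ=0.08, a=-3.4): (13.088054, 23.573980, 2.412210, 15.350000)

(13.0881, 23.5740, 2.4122, 15.3500)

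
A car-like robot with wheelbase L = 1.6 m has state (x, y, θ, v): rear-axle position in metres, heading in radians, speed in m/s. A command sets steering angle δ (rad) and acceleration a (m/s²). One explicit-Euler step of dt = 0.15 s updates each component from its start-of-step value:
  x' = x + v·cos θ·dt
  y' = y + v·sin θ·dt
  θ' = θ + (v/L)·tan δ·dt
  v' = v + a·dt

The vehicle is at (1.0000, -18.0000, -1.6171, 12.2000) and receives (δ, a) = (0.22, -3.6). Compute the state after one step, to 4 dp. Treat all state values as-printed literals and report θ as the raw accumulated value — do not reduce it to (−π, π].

(0.9153, -19.8280, -1.3613, 11.6600)

x' = 1.0000 + 12.2000·cos(-1.6171)·0.15 = 0.9153
y' = -18.0000 + 12.2000·sin(-1.6171)·0.15 = -19.8280
θ' = -1.6171 + (12.2000/1.6)·tan(0.22)·0.15 = -1.3613
v' = 12.2000 − 3.6000·0.15 = 11.6600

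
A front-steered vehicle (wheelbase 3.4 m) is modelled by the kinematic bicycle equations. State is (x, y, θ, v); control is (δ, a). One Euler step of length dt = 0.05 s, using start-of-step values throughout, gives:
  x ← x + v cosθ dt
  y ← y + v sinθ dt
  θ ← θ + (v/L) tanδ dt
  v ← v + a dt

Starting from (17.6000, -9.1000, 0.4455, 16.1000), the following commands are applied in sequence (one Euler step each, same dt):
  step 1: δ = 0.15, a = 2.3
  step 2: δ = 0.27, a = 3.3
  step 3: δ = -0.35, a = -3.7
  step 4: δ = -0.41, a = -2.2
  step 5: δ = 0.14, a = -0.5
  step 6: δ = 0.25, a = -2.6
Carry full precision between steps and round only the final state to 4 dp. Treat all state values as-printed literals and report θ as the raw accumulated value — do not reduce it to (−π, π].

(21.9671, -7.0078, 0.4495, 15.9300)

after step 1 (δ=0.15, a=2.3): (18.326428, -8.753118, 0.481283, 16.215000)
after step 2 (δ=0.27, a=3.3): (19.045078, -8.377808, 0.547278, 16.380000)
after step 3 (δ=-0.35, a=-3.7): (19.744458, -7.951629, 0.459349, 16.195000)
after step 4 (δ=-0.41, a=-2.2): (20.470271, -7.592615, 0.355837, 16.085000)
after step 5 (δ=0.14, a=-0.5): (21.224139, -7.312434, 0.389171, 16.060000)
after step 6 (δ=0.25, a=-2.6): (21.967094, -7.007759, 0.449477, 15.930000)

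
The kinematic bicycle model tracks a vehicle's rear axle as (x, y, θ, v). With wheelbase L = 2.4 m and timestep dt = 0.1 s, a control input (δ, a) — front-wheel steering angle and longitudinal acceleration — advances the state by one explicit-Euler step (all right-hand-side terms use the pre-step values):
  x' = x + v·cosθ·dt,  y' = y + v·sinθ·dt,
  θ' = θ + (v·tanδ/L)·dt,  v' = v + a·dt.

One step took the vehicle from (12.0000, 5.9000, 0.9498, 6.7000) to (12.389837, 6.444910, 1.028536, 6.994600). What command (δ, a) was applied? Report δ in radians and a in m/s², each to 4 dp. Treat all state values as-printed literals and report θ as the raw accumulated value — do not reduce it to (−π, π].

δ = 0.2749, a = 2.9460

a = (v'−v)/dt = (0.294600)/0.1 = 2.9460
Δθ = θ'−θ = 0.078736;  (v·dt/L) = 6.7000·0.1/2.4 = 0.279167
tan δ = Δθ·L/(v·dt) = 0.282039  →  δ = 0.2749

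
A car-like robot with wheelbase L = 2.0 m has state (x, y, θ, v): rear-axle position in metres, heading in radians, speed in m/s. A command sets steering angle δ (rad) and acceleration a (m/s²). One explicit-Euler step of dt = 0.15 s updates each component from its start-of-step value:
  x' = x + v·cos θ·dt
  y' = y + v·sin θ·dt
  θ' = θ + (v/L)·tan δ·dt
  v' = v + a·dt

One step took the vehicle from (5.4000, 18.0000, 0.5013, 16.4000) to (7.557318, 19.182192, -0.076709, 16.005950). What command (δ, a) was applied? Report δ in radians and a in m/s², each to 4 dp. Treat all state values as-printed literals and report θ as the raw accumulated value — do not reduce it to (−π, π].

a = (v'−v)/dt = (-0.394050)/0.15 = -2.6270
Δθ = θ'−θ = -0.578009;  (v·dt/L) = 16.4000·0.15/2.0 = 1.230000
tan δ = Δθ·L/(v·dt) = -0.469926  →  δ = -0.4393

δ = -0.4393, a = -2.6270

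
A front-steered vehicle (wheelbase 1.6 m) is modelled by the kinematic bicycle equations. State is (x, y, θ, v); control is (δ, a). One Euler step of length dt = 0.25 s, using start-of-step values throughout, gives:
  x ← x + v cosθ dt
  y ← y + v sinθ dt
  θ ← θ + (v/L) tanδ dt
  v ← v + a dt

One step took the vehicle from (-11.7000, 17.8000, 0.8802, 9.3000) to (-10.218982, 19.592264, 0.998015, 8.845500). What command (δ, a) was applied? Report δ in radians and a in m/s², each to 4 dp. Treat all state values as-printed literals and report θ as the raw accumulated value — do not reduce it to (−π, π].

δ = 0.0809, a = -1.8180

a = (v'−v)/dt = (-0.454500)/0.25 = -1.8180
Δθ = θ'−θ = 0.117815;  (v·dt/L) = 9.3000·0.25/1.6 = 1.453125
tan δ = Δθ·L/(v·dt) = 0.081077  →  δ = 0.0809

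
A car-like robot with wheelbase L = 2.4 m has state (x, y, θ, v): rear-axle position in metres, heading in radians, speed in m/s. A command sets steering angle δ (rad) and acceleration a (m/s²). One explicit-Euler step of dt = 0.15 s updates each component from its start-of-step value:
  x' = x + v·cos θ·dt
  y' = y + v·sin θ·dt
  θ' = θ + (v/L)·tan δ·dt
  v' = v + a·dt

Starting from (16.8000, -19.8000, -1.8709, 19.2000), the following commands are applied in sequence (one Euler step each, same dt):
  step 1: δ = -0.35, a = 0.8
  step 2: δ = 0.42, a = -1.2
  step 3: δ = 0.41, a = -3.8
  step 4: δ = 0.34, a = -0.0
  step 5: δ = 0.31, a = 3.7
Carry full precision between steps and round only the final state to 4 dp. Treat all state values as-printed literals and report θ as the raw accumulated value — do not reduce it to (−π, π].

(16.1710, -32.2253, -0.4674, 19.1250)

after step 1 (δ=-0.35, a=0.8): (15.948617, -22.551281, -2.308934, 19.320000)
after step 2 (δ=0.42, a=-1.2): (13.998519, -24.694998, -1.769698, 19.140000)
after step 3 (δ=0.41, a=-3.8): (13.431230, -27.509394, -1.249770, 18.570000)
after step 4 (δ=0.34, a=-0.0): (14.310168, -30.152589, -0.839214, 18.570000)
after step 5 (δ=0.31, a=3.7): (16.171015, -32.225331, -0.467434, 19.125000)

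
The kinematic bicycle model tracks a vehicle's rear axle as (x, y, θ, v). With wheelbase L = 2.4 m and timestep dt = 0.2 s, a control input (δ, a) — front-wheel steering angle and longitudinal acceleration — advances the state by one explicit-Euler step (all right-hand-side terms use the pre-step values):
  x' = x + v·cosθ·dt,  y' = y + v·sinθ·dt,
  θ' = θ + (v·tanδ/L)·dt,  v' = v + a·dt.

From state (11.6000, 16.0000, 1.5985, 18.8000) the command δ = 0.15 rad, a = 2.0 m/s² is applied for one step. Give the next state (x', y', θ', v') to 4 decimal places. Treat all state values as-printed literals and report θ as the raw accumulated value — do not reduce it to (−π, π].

x' = 11.6000 + 18.8000·cos(1.5985)·0.2 = 11.4958
y' = 16.0000 + 18.8000·sin(1.5985)·0.2 = 19.7586
θ' = 1.5985 + (18.8000/2.4)·tan(0.15)·0.2 = 1.8353
v' = 18.8000 + 2.0000·0.2 = 19.2000

(11.4958, 19.7586, 1.8353, 19.2000)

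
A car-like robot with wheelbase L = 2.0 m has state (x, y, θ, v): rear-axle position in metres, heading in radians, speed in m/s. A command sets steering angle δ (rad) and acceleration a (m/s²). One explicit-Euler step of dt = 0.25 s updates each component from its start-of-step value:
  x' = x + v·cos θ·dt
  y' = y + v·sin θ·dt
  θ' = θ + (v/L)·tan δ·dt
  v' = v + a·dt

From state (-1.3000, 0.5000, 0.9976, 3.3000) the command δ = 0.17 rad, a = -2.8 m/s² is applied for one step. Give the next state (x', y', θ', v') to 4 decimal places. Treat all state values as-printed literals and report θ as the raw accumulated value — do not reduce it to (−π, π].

x' = -1.3000 + 3.3000·cos(0.9976)·0.25 = -0.8526
y' = 0.5000 + 3.3000·sin(0.9976)·0.25 = 1.1931
θ' = 0.9976 + (3.3000/2.0)·tan(0.17)·0.25 = 1.0684
v' = 3.3000 − 2.8000·0.25 = 2.6000

(-0.8526, 1.1931, 1.0684, 2.6000)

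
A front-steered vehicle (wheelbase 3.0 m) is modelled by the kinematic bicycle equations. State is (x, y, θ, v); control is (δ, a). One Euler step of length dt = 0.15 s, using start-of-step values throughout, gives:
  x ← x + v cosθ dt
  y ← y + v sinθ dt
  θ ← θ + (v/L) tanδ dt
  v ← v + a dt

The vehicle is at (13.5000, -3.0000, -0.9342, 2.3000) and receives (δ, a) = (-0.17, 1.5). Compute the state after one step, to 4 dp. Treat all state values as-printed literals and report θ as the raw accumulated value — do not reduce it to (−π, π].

x' = 13.5000 + 2.3000·cos(-0.9342)·0.15 = 13.7051
y' = -3.0000 + 2.3000·sin(-0.9342)·0.15 = -3.2774
θ' = -0.9342 + (2.3000/3.0)·tan(-0.17)·0.15 = -0.9539
v' = 2.3000 + 1.5000·0.15 = 2.5250

(13.7051, -3.2774, -0.9539, 2.5250)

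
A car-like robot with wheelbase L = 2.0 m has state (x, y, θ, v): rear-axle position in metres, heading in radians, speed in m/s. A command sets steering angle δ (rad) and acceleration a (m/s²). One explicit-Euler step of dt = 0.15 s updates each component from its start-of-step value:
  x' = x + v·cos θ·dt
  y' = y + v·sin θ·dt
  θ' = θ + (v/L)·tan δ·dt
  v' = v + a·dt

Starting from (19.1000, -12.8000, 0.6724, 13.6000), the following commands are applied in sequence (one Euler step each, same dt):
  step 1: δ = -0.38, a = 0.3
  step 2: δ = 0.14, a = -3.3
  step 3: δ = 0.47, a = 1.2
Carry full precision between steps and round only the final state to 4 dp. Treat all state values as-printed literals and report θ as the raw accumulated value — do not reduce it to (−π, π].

(24.4809, -10.2085, 0.9102, 13.3300)

after step 1 (δ=-0.38, a=0.3): (20.695951, -11.529355, 0.264999, 13.645000)
after step 2 (δ=0.14, a=-3.3): (22.671255, -10.993294, 0.409215, 13.150000)
after step 3 (δ=0.47, a=1.2): (24.480892, -10.208457, 0.910196, 13.330000)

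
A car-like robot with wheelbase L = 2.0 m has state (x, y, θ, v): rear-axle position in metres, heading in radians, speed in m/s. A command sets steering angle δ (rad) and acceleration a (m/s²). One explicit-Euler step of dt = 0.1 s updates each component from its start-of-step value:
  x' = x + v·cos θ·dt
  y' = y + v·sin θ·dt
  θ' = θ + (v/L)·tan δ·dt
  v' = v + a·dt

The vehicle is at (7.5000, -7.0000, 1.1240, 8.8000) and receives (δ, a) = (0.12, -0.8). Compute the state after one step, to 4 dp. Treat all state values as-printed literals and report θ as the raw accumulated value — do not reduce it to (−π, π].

x' = 7.5000 + 8.8000·cos(1.1240)·0.1 = 7.8802
y' = -7.0000 + 8.8000·sin(1.1240)·0.1 = -6.2064
θ' = 1.1240 + (8.8000/2.0)·tan(0.12)·0.1 = 1.1771
v' = 8.8000 − 0.8000·0.1 = 8.7200

(7.8802, -6.2064, 1.1771, 8.7200)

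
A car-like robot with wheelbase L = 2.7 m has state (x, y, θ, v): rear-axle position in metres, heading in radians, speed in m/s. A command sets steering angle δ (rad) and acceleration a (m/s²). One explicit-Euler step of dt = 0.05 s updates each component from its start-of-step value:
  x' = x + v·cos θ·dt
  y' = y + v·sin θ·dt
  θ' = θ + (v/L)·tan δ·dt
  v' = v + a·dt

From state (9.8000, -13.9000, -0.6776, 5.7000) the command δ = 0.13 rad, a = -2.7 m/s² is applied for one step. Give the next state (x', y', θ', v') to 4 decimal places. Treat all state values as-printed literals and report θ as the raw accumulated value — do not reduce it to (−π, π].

(10.0220, -14.0787, -0.6638, 5.5650)

x' = 9.8000 + 5.7000·cos(-0.6776)·0.05 = 10.0220
y' = -13.9000 + 5.7000·sin(-0.6776)·0.05 = -14.0787
θ' = -0.6776 + (5.7000/2.7)·tan(0.13)·0.05 = -0.6638
v' = 5.7000 − 2.7000·0.05 = 5.5650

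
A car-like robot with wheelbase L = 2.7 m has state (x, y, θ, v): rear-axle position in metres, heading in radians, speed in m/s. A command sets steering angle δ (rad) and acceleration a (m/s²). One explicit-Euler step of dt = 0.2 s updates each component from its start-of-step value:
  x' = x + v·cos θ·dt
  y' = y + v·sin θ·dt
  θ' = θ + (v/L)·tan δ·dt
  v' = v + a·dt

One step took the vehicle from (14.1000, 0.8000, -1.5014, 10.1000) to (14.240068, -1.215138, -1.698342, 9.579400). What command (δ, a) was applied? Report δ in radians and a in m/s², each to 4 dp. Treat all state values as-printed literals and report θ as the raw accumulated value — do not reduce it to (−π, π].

δ = -0.2574, a = -2.6030

a = (v'−v)/dt = (-0.520600)/0.2 = -2.6030
Δθ = θ'−θ = -0.196942;  (v·dt/L) = 10.1000·0.2/2.7 = 0.748148
tan δ = Δθ·L/(v·dt) = -0.263239  →  δ = -0.2574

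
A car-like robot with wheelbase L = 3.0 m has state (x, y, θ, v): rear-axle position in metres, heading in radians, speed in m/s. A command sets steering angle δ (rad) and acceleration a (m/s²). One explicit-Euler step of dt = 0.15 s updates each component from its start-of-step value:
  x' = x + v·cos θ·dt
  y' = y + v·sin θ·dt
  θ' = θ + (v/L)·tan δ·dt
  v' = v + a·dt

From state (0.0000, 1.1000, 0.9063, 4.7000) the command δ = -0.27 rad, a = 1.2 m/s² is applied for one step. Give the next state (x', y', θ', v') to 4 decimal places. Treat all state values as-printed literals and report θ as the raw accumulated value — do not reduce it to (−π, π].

(0.4347, 1.6550, 0.8413, 4.8800)

x' = 0.0000 + 4.7000·cos(0.9063)·0.15 = 0.4347
y' = 1.1000 + 4.7000·sin(0.9063)·0.15 = 1.6550
θ' = 0.9063 + (4.7000/3.0)·tan(-0.27)·0.15 = 0.8413
v' = 4.7000 + 1.2000·0.15 = 4.8800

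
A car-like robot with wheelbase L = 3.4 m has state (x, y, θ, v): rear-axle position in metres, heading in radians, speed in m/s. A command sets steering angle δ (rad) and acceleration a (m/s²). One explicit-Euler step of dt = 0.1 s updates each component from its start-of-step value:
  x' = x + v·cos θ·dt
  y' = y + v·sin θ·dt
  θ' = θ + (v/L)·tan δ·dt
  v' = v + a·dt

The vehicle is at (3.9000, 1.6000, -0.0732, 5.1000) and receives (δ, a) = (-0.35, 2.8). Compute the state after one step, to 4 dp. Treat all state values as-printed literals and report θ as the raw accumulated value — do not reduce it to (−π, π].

(4.4086, 1.5627, -0.1280, 5.3800)

x' = 3.9000 + 5.1000·cos(-0.0732)·0.1 = 4.4086
y' = 1.6000 + 5.1000·sin(-0.0732)·0.1 = 1.5627
θ' = -0.0732 + (5.1000/3.4)·tan(-0.35)·0.1 = -0.1280
v' = 5.1000 + 2.8000·0.1 = 5.3800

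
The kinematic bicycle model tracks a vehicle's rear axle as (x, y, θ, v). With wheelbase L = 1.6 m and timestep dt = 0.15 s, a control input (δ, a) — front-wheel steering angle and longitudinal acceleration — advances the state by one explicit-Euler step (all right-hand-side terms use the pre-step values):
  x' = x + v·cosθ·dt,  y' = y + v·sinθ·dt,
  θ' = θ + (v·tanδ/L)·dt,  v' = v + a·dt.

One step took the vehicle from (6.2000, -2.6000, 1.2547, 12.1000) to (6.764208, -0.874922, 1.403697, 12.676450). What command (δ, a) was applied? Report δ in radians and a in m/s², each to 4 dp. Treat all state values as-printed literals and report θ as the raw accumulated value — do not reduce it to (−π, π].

a = (v'−v)/dt = (0.576450)/0.15 = 3.8430
Δθ = θ'−θ = 0.148997;  (v·dt/L) = 12.1000·0.15/1.6 = 1.134375
tan δ = Δθ·L/(v·dt) = 0.131347  →  δ = 0.1306

δ = 0.1306, a = 3.8430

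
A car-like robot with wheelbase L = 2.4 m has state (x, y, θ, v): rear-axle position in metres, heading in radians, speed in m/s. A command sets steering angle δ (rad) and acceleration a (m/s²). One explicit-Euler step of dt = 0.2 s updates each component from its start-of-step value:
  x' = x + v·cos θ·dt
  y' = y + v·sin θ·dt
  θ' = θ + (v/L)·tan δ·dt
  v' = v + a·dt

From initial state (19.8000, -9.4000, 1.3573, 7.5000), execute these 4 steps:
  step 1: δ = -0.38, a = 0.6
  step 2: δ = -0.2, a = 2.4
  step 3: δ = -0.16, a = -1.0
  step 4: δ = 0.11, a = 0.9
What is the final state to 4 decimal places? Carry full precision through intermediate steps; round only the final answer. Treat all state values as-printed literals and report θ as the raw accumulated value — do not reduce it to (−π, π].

after step 1 (δ=-0.38, a=0.6): (20.117817, -7.934056, 1.107667, 7.620000)
after step 2 (δ=-0.2, a=2.4): (20.798664, -6.570596, 0.978946, 8.100000)
after step 3 (δ=-0.16, a=-1.0): (21.702458, -5.226142, 0.870015, 7.900000)
after step 4 (δ=0.11, a=0.9): (22.721266, -4.018487, 0.942725, 8.080000)

(22.7213, -4.0185, 0.9427, 8.0800)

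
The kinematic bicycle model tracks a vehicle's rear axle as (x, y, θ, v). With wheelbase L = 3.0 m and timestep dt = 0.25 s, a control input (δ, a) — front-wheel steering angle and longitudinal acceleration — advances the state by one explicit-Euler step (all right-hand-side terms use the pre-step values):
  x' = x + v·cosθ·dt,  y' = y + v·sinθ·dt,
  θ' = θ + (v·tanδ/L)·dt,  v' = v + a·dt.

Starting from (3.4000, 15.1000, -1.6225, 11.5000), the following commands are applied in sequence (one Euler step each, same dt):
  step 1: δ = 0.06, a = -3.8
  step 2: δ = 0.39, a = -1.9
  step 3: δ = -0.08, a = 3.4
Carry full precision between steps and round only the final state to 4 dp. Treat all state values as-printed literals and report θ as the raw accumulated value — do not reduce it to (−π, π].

(4.1712, 7.2406, -1.2709, 10.9250)

after step 1 (δ=0.06, a=-3.8): (3.251418, 12.228842, -1.564931, 10.550000)
after step 2 (δ=0.39, a=-1.9): (3.266888, 9.591387, -1.203545, 10.075000)
after step 3 (δ=-0.08, a=3.4): (4.171249, 7.240593, -1.270855, 10.925000)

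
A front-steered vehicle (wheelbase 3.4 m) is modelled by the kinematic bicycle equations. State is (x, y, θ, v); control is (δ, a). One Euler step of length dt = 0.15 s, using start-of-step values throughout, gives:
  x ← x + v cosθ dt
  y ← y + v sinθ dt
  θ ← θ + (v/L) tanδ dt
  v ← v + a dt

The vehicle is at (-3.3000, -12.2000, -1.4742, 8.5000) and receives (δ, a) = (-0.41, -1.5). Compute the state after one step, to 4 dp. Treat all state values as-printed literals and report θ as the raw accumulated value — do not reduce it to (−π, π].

(-3.1770, -13.4691, -1.6372, 8.2750)

x' = -3.3000 + 8.5000·cos(-1.4742)·0.15 = -3.1770
y' = -12.2000 + 8.5000·sin(-1.4742)·0.15 = -13.4691
θ' = -1.4742 + (8.5000/3.4)·tan(-0.41)·0.15 = -1.6372
v' = 8.5000 − 1.5000·0.15 = 8.2750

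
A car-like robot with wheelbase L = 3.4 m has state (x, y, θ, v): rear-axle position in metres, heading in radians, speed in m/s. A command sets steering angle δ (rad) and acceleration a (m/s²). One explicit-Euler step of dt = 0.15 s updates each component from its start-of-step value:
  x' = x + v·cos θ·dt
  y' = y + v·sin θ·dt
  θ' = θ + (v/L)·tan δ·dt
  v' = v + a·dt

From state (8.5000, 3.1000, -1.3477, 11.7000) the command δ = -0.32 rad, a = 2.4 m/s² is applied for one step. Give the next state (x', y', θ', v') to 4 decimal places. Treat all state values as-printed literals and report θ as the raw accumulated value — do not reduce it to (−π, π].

(8.8883, 1.3885, -1.5188, 12.0600)

x' = 8.5000 + 11.7000·cos(-1.3477)·0.15 = 8.8883
y' = 3.1000 + 11.7000·sin(-1.3477)·0.15 = 1.3885
θ' = -1.3477 + (11.7000/3.4)·tan(-0.32)·0.15 = -1.5188
v' = 11.7000 + 2.4000·0.15 = 12.0600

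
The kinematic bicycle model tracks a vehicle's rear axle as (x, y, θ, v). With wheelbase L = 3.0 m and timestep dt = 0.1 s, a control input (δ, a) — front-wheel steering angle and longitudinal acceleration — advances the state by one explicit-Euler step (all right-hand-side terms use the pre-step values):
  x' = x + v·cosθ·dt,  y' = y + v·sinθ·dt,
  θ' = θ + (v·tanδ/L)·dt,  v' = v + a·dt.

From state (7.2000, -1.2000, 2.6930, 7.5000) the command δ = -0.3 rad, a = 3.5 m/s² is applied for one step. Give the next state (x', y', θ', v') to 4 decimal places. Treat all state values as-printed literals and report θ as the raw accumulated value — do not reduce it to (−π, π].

(6.5242, -0.8747, 2.6157, 7.8500)

x' = 7.2000 + 7.5000·cos(2.6930)·0.1 = 6.5242
y' = -1.2000 + 7.5000·sin(2.6930)·0.1 = -0.8747
θ' = 2.6930 + (7.5000/3.0)·tan(-0.3)·0.1 = 2.6157
v' = 7.5000 + 3.5000·0.1 = 7.8500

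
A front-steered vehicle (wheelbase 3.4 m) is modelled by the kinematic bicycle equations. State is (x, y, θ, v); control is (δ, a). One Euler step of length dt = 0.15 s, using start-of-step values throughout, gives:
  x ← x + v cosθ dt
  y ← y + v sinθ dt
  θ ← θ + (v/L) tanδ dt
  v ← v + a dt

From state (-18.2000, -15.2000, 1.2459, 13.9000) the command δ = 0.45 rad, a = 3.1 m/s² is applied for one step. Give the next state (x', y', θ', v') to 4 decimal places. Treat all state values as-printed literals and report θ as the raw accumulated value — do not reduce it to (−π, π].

x' = -18.2000 + 13.9000·cos(1.2459)·0.15 = -17.5344
y' = -15.2000 + 13.9000·sin(1.2459)·0.15 = -13.2241
θ' = 1.2459 + (13.9000/3.4)·tan(0.45)·0.15 = 1.5421
v' = 13.9000 + 3.1000·0.15 = 14.3650

(-17.5344, -13.2241, 1.5421, 14.3650)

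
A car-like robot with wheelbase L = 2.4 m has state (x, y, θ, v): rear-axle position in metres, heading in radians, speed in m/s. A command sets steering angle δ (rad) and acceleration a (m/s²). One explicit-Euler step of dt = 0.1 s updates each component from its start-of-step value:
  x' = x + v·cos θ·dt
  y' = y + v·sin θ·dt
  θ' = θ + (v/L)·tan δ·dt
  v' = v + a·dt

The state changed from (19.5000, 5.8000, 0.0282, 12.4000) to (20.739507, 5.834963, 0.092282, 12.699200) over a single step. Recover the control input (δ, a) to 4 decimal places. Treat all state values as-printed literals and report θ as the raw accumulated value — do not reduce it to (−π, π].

a = (v'−v)/dt = (0.299200)/0.1 = 2.9920
Δθ = θ'−θ = 0.064082;  (v·dt/L) = 12.4000·0.1/2.4 = 0.516667
tan δ = Δθ·L/(v·dt) = 0.124030  →  δ = 0.1234

δ = 0.1234, a = 2.9920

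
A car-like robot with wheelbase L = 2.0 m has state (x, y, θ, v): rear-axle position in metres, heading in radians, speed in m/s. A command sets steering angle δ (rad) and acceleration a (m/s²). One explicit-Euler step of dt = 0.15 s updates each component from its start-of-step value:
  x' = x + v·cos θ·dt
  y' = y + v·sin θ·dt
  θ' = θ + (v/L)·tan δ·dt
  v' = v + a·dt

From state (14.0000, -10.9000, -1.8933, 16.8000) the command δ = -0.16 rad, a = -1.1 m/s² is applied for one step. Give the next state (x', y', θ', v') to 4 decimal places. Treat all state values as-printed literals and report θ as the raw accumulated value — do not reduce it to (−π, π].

(13.2013, -13.2901, -2.0966, 16.6350)

x' = 14.0000 + 16.8000·cos(-1.8933)·0.15 = 13.2013
y' = -10.9000 + 16.8000·sin(-1.8933)·0.15 = -13.2901
θ' = -1.8933 + (16.8000/2.0)·tan(-0.16)·0.15 = -2.0966
v' = 16.8000 − 1.1000·0.15 = 16.6350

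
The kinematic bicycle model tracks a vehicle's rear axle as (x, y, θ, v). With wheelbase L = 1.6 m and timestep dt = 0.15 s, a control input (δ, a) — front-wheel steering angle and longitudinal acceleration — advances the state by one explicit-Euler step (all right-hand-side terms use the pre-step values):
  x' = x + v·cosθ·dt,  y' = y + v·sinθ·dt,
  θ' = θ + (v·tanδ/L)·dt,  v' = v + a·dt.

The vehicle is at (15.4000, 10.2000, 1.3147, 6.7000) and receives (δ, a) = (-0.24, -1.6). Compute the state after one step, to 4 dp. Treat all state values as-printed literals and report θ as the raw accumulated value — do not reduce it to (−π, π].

(15.6546, 11.1722, 1.1610, 6.4600)

x' = 15.4000 + 6.7000·cos(1.3147)·0.15 = 15.6546
y' = 10.2000 + 6.7000·sin(1.3147)·0.15 = 11.1722
θ' = 1.3147 + (6.7000/1.6)·tan(-0.24)·0.15 = 1.1610
v' = 6.7000 − 1.6000·0.15 = 6.4600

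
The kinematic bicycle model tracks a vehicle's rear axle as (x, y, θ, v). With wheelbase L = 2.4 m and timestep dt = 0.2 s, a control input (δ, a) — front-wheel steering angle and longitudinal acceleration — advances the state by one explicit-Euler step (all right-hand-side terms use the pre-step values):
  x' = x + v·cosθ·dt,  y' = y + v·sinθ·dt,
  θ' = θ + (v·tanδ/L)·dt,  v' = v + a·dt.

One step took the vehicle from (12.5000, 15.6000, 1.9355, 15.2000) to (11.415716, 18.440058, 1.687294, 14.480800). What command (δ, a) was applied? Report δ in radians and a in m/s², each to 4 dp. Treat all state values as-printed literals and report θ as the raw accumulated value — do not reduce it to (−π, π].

a = (v'−v)/dt = (-0.719200)/0.2 = -3.5960
Δθ = θ'−θ = -0.248206;  (v·dt/L) = 15.2000·0.2/2.4 = 1.266667
tan δ = Δθ·L/(v·dt) = -0.195952  →  δ = -0.1935

δ = -0.1935, a = -3.5960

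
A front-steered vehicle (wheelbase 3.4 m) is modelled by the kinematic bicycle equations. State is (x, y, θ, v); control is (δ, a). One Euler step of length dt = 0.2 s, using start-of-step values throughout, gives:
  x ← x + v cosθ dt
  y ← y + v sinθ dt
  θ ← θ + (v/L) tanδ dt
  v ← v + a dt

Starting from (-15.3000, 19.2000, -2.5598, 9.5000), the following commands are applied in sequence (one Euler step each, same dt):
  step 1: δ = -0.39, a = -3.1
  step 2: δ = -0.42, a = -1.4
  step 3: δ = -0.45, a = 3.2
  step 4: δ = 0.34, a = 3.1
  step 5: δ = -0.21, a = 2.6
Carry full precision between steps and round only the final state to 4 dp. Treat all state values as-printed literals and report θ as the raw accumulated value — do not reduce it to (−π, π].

after step 1 (δ=-0.39, a=-3.1): (-16.887410, 18.155907, -2.789507, 8.880000)
after step 2 (δ=-0.42, a=-1.4): (-18.554462, 17.543443, -3.022776, 8.600000)
after step 3 (δ=-0.45, a=3.2): (-20.262335, 17.339558, -3.267145, 9.240000)
after step 4 (δ=0.34, a=3.1): (-22.095789, 17.570969, -3.074878, 9.860000)
after step 5 (δ=-0.21, a=2.6): (-24.063402, 17.439506, -3.198501, 10.380000)

(-24.0634, 17.4395, -3.1985, 10.3800)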